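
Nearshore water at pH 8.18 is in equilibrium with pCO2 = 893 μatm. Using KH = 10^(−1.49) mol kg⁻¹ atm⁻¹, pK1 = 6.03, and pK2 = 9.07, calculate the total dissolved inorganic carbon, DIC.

DIC = 4.64 mmol/kg

[CO2*] = KH · pCO2 = 10^(−1.49) × 893×10^-6 = 2.890×10^-5 mol/kg
α₀ = 1/(1 + K1/[H⁺] + K1K2/[H⁺]²) = 1/(1 + 10^+2.15 + 10^+1.26) = 0.006232
DIC = [CO2*]/α₀ = 2.890×10^-5 / 0.006232 = 4.64 mmol/kg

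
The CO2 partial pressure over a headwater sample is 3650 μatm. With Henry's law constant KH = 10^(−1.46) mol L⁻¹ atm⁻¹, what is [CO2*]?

[CO2*] = 127 μmol/L

KH = 10^(−1.46) = 3.467×10^-2 mol L⁻¹ atm⁻¹
[CO2*] = KH · pCO2 = 3.467×10^-2 × 3650×10^-6 atm = 1.27×10^-4 mol/L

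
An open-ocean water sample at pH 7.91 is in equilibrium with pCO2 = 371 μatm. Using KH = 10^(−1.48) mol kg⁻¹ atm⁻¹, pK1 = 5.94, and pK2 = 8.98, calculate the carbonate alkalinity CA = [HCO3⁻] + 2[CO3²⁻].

CA = 1.34 mmol/kg

[CO2*] = KH · pCO2 = 10^(−1.48) × 371×10^-6 = 1.228×10^-5 mol/kg
α₀ = 1/(1 + K1/[H⁺] + K1K2/[H⁺]²) = 1/(1 + 10^+1.97 + 10^+0.90) = 0.009778
DIC = [CO2*]/α₀ = 1.228×10^-5 / 0.009778 = 1.256 mmol/kg
CA = (α₁ + 2α₂)·DIC = (0.9126 + 2×0.07767) × 1.256 = 1.34 mmol/kg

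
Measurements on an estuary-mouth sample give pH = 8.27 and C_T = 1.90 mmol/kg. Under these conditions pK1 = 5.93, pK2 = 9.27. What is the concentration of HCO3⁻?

[HCO3⁻] = 1.72 mmol/kg

α₁ = 1 / (1 + [H⁺]/K1 + K2/[H⁺]) = 1 / (1 + 10^-2.34 + 10^-1.00)
   = 1 / (1 + 0.0045709 + 0.10000) = 1/1.1046 = 0.9053
[HCO3⁻] = α₁ × DIC = 0.9053 × 1.90 = 1.72 mmol/kg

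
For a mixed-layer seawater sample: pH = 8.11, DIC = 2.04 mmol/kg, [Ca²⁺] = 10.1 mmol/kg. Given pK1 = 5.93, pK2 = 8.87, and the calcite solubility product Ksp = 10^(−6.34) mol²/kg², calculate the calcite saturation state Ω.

Ω = 6.64

α₂ = 1 / (1 + [H⁺]/K2 + [H⁺]²/(K1K2)) = 1 / (1 + 10^+0.76 + 10^-1.42)
   = 1 / (1 + 5.7544 + 0.038019) = 1/6.7924 = 0.1472
[CO3²⁻] = α₂ × DIC = 0.1472 × 2.04 = 0.3003 mmol/kg
Ksp = 10^(−6.34) = 4.571×10^-7
Ω = [Ca²⁺][CO3²⁻]/Ksp = (10.1×10^-3)(3.003×10^-4) / 4.571×10^-7 = 6.64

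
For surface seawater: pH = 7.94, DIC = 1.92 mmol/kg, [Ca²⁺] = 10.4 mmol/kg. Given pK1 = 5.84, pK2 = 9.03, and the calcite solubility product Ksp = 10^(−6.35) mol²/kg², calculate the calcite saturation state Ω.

α₂ = 1 / (1 + [H⁺]/K2 + [H⁺]²/(K1K2)) = 1 / (1 + 10^+1.09 + 10^-1.01)
   = 1 / (1 + 12.303 + 0.097724) = 1/13.400 = 0.07462
[CO3²⁻] = α₂ × DIC = 0.07462 × 1.92 = 0.1433 mmol/kg
Ksp = 10^(−6.35) = 4.467×10^-7
Ω = [Ca²⁺][CO3²⁻]/Ksp = (10.4×10^-3)(1.433×10^-4) / 4.467×10^-7 = 3.34

Ω = 3.34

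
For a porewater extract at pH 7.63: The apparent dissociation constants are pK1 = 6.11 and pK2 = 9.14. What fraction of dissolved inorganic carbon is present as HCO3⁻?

α₁ = 0.942

α₁ = 1 / (1 + [H⁺]/K1 + K2/[H⁺]) = 1 / (1 + 10^-1.52 + 10^-1.51)
   = 1 / (1 + 0.030200 + 0.030903) = 1/1.0611 = 0.9424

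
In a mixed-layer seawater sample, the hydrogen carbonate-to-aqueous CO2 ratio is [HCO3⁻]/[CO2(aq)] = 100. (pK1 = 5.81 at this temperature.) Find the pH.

pH = 7.81

From K1 = [H⁺][HCO3⁻]/[CO2(aq)]:  pH = pK1 + log₁₀([HCO3⁻]/[CO2(aq)])
log₁₀(100) = +2.000
pH = 5.81 + (+2.000) = 7.81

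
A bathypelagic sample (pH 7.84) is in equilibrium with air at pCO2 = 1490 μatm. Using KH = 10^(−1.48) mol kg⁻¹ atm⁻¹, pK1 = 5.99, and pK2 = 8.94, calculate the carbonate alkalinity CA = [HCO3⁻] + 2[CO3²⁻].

[CO2*] = KH · pCO2 = 10^(−1.48) × 1490×10^-6 = 4.934×10^-5 mol/kg
α₀ = 1/(1 + K1/[H⁺] + K1K2/[H⁺]²) = 1/(1 + 10^+1.85 + 10^+0.75) = 0.01292
DIC = [CO2*]/α₀ = 4.934×10^-5 / 0.01292 = 3.820 mmol/kg
CA = (α₁ + 2α₂)·DIC = (0.9144 + 2×0.07264) × 3.820 = 4.05 mmol/kg

CA = 4.05 mmol/kg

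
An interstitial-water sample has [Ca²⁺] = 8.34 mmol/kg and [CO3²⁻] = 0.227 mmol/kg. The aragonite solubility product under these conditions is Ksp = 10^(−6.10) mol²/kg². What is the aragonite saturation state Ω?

Ω = 2.38

Ksp = 10^(−6.10) = 7.943×10^-7
Ω = [Ca²⁺][CO3²⁻]/Ksp = (8.34×10^-3)(0.227×10^-3) / 7.943×10^-7 = 2.38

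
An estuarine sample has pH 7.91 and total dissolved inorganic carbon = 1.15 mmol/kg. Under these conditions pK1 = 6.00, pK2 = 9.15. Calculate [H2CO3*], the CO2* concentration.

[CO2*] = 13.2 μmol/kg

α₀ = 1 / (1 + K1/[H⁺] + K1K2/[H⁺]²) = 1 / (1 + 10^+1.91 + 10^+0.67)
   = 1 / (1 + 81.283 + 4.6774) = 1/86.960 = 0.01150
[CO2*] = α₀ × DIC = 0.01150 × 1.15 = 0.0132 mmol/kg = 13.2 μmol/kg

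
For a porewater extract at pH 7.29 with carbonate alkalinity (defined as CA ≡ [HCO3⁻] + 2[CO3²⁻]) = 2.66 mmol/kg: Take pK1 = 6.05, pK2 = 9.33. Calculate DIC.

CA = [HCO3⁻] + 2[CO3²⁻] = (α₁ + 2α₂)·DIC
At pH 7.29: [H⁺]/K1 = 10^-1.24 = 0.057544, K2/[H⁺] = 10^-2.04 = 0.0091201
α₁ = 1/(1 + 0.057544 + 0.0091201) = 1/1.0667 = 0.9375; α₂ = α₁·K2/[H⁺] = 0.008550
α₁ + 2α₂ = 0.9546
DIC = CA / (α₁ + 2α₂) = 2.66 / 0.9546 = 2.79 mmol/kg

DIC = 2.79 mmol/kg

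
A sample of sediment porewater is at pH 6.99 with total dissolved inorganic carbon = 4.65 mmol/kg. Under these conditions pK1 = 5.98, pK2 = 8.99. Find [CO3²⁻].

[CO3²⁻] = 0.0420 mmol/kg

α₂ = 1 / (1 + [H⁺]/K2 + [H⁺]²/(K1K2)) = 1 / (1 + 10^+2.00 + 10^+0.99)
   = 1 / (1 + 100.00 + 9.7724) = 1/110.77 = 0.009028
[CO3²⁻] = α₂ × DIC = 0.009028 × 4.65 = 0.0420 mmol/kg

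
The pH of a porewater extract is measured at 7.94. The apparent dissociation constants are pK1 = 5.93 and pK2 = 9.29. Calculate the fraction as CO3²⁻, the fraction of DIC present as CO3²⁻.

α₂ = 0.0424

α₂ = 1 / (1 + [H⁺]/K2 + [H⁺]²/(K1K2)) = 1 / (1 + 10^+1.35 + 10^-0.66)
   = 1 / (1 + 22.387 + 0.21878) = 1/23.606 = 0.04236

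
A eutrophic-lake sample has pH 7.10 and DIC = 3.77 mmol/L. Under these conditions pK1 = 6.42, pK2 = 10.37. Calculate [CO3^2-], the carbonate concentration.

α₂ = 1 / (1 + [H⁺]/K2 + [H⁺]²/(K1K2)) = 1 / (1 + 10^+3.27 + 10^+2.59)
   = 1 / (1 + 1862.1 + 389.05) = 1/2252.1 = 0.0004440
[CO3²⁻] = α₂ × DIC = 0.0004440 × 3.77 = 0.00167 mmol/L = 1.67 μmol/L

[CO3²⁻] = 1.67 μmol/L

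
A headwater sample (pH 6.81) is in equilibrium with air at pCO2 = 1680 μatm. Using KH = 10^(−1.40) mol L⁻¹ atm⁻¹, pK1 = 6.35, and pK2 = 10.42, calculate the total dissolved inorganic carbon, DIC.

DIC = 0.260 mmol/L

[CO2*] = KH · pCO2 = 10^(−1.40) × 1680×10^-6 = 6.688×10^-5 mol/L
α₀ = 1/(1 + K1/[H⁺] + K1K2/[H⁺]²) = 1/(1 + 10^+0.46 + 10^-3.15) = 0.2574
DIC = [CO2*]/α₀ = 6.688×10^-5 / 0.2574 = 0.260 mmol/L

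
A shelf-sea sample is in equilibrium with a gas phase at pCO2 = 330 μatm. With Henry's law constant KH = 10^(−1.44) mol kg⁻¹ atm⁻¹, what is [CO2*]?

[CO2*] = 12.0 μmol/kg

KH = 10^(−1.44) = 3.631×10^-2 mol kg⁻¹ atm⁻¹
[CO2*] = KH · pCO2 = 3.631×10^-2 × 330×10^-6 atm = 1.20×10^-5 mol/kg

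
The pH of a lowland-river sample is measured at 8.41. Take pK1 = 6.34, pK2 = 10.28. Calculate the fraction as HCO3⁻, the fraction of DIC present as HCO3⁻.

α₁ = 0.978

α₁ = 1 / (1 + [H⁺]/K1 + K2/[H⁺]) = 1 / (1 + 10^-2.07 + 10^-1.87)
   = 1 / (1 + 0.0085114 + 0.013490) = 1/1.0220 = 0.9785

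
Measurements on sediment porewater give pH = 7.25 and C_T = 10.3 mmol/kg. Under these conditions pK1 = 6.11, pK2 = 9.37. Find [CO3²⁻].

α₂ = 1 / (1 + [H⁺]/K2 + [H⁺]²/(K1K2)) = 1 / (1 + 10^+2.12 + 10^+0.98)
   = 1 / (1 + 131.83 + 9.5499) = 1/142.38 = 0.007024
[CO3²⁻] = α₂ × DIC = 0.007024 × 10.3 = 0.0723 mmol/kg

[CO3²⁻] = 0.0723 mmol/kg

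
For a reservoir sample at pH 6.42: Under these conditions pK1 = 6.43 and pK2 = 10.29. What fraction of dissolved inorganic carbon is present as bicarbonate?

α₁ = 0.494

α₁ = 1 / (1 + [H⁺]/K1 + K2/[H⁺]) = 1 / (1 + 10^+0.01 + 10^-3.87)
   = 1 / (1 + 1.0233 + 0.00013490) = 1/2.0234 = 0.4942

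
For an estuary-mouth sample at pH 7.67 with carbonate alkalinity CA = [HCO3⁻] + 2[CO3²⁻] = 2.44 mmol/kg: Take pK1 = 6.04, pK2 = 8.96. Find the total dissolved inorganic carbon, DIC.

CA = [HCO3⁻] + 2[CO3²⁻] = (α₁ + 2α₂)·DIC
At pH 7.67: [H⁺]/K1 = 10^-1.63 = 0.023442, K2/[H⁺] = 10^-1.29 = 0.051286
α₁ = 1/(1 + 0.023442 + 0.051286) = 1/1.0747 = 0.9305; α₂ = α₁·K2/[H⁺] = 0.04772
α₁ + 2α₂ = 1.0259
DIC = CA / (α₁ + 2α₂) = 2.44 / 1.0259 = 2.38 mmol/kg

DIC = 2.38 mmol/kg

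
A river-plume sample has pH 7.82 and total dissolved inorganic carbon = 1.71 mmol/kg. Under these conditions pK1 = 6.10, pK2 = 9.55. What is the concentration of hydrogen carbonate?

α₁ = 1 / (1 + [H⁺]/K1 + K2/[H⁺]) = 1 / (1 + 10^-1.72 + 10^-1.73)
   = 1 / (1 + 0.019055 + 0.018621) = 1/1.0377 = 0.9637
[HCO3⁻] = α₁ × DIC = 0.9637 × 1.71 = 1.65 mmol/kg

[HCO3⁻] = 1.65 mmol/kg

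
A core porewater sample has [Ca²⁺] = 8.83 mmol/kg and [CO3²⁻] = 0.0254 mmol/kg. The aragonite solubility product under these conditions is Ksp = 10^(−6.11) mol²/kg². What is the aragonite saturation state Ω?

Ksp = 10^(−6.11) = 7.762×10^-7
Ω = [Ca²⁺][CO3²⁻]/Ksp = (8.83×10^-3)(0.0254×10^-3) / 7.762×10^-7 = 0.289

Ω = 0.289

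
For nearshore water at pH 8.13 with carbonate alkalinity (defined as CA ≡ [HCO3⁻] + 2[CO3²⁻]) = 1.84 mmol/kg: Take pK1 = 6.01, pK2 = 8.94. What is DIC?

DIC = 1.63 mmol/kg

CA = [HCO3⁻] + 2[CO3²⁻] = (α₁ + 2α₂)·DIC
At pH 8.13: [H⁺]/K1 = 10^-2.12 = 0.0075858, K2/[H⁺] = 10^-0.81 = 0.15488
α₁ = 1/(1 + 0.0075858 + 0.15488) = 1/1.1625 = 0.8602; α₂ = α₁·K2/[H⁺] = 0.1332
α₁ + 2α₂ = 1.1267
DIC = CA / (α₁ + 2α₂) = 1.84 / 1.1267 = 1.63 mmol/kg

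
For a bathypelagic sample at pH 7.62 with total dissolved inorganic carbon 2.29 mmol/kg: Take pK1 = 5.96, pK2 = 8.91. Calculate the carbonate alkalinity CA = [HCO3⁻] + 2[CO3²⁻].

CA = 2.35 mmol/kg

CA = [HCO3⁻] + 2[CO3²⁻] = (α₁ + 2α₂)·DIC
At pH 7.62: [H⁺]/K1 = 10^-1.66 = 0.021878, K2/[H⁺] = 10^-1.29 = 0.051286
α₁ = 1/(1 + 0.021878 + 0.051286) = 1/1.0732 = 0.9318; α₂ = α₁·K2/[H⁺] = 0.04779
α₁ + 2α₂ = 1.0274
CA = 1.0274 × 2.29 = 2.35 mmol/kg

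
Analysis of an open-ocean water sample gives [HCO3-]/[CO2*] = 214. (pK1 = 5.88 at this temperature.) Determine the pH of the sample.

From K1 = [H⁺][HCO3-]/[CO2*]:  pH = pK1 + log₁₀([HCO3-]/[CO2*])
log₁₀(214) = +2.330
pH = 5.88 + (+2.330) = 8.21

pH = 8.21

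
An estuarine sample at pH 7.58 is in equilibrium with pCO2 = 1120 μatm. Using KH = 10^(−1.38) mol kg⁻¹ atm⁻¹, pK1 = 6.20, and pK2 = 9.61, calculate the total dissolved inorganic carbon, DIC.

[CO2*] = KH · pCO2 = 10^(−1.38) × 1120×10^-6 = 4.669×10^-5 mol/kg
α₀ = 1/(1 + K1/[H⁺] + K1K2/[H⁺]²) = 1/(1 + 10^+1.38 + 10^-0.65) = 0.03966
DIC = [CO2*]/α₀ = 4.669×10^-5 / 0.03966 = 1.18 mmol/kg

DIC = 1.18 mmol/kg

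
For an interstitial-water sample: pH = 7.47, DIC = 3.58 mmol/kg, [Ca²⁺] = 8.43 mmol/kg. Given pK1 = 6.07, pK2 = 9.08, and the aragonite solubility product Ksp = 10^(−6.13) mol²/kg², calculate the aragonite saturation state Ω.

Ω = 0.939

α₂ = 1 / (1 + [H⁺]/K2 + [H⁺]²/(K1K2)) = 1 / (1 + 10^+1.61 + 10^+0.21)
   = 1 / (1 + 40.738 + 1.6218) = 1/43.360 = 0.02306
[CO3²⁻] = α₂ × DIC = 0.02306 × 3.58 = 0.08256 mmol/kg
Ksp = 10^(−6.13) = 7.413×10^-7
Ω = [Ca²⁺][CO3²⁻]/Ksp = (8.43×10^-3)(8.256×10^-5) / 7.413×10^-7 = 0.939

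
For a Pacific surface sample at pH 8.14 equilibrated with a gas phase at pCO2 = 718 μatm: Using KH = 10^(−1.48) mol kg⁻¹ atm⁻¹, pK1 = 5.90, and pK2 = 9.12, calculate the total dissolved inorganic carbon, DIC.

DIC = 4.59 mmol/kg

[CO2*] = KH · pCO2 = 10^(−1.48) × 718×10^-6 = 2.378×10^-5 mol/kg
α₀ = 1/(1 + K1/[H⁺] + K1K2/[H⁺]²) = 1/(1 + 10^+2.24 + 10^+1.26) = 0.005182
DIC = [CO2*]/α₀ = 2.378×10^-5 / 0.005182 = 4.59 mmol/kg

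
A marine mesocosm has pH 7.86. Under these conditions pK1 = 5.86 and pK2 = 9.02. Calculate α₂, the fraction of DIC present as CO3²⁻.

α₂ = 0.0641

α₂ = 1 / (1 + [H⁺]/K2 + [H⁺]²/(K1K2)) = 1 / (1 + 10^+1.16 + 10^-0.84)
   = 1 / (1 + 14.454 + 0.14454) = 1/15.599 = 0.06411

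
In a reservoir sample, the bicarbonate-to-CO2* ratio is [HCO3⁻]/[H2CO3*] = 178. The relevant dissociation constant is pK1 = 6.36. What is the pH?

From K1 = [H⁺][HCO3⁻]/[H2CO3*]:  pH = pK1 + log₁₀([HCO3⁻]/[H2CO3*])
log₁₀(178) = +2.250
pH = 6.36 + (+2.250) = 8.61

pH = 8.61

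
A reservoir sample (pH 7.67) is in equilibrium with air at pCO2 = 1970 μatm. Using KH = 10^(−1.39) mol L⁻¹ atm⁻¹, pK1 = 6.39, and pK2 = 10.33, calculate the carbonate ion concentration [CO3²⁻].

[CO3²⁻] = 3.35 μmol/L

[CO2*] = KH · pCO2 = 10^(−1.39) × 1970×10^-6 = 8.025×10^-5 mol/L
α₀ = 1/(1 + K1/[H⁺] + K1K2/[H⁺]²) = 1/(1 + 10^+1.28 + 10^-1.38) = 0.04976
DIC = [CO2*]/α₀ = 8.025×10^-5 / 0.04976 = 1.613 mmol/L
[CO3²⁻] = α₂·DIC; α₂ = 0.002074, so [CO3²⁻] = 0.002074 × 1.613 = 0.00335 mmol/L = 3.35 μmol/L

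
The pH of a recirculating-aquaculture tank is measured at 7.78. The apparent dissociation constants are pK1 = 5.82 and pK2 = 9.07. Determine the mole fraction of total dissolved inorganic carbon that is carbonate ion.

α₂ = 0.0483

α₂ = 1 / (1 + [H⁺]/K2 + [H⁺]²/(K1K2)) = 1 / (1 + 10^+1.29 + 10^-0.67)
   = 1 / (1 + 19.498 + 0.21380) = 1/20.712 = 0.04828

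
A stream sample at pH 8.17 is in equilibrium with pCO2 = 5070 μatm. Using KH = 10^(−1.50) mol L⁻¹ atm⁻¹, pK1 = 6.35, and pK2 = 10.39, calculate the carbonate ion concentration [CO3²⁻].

[CO3²⁻] = 0.0638 mmol/L

[CO2*] = KH · pCO2 = 10^(−1.50) × 5070×10^-6 = 1.603×10^-4 mol/L
α₀ = 1/(1 + K1/[H⁺] + K1K2/[H⁺]²) = 1/(1 + 10^+1.82 + 10^-0.40) = 0.01482
DIC = [CO2*]/α₀ = 1.603×10^-4 / 0.01482 = 10.82 mmol/L
[CO3²⁻] = α₂·DIC; α₂ = 0.005901, so [CO3²⁻] = 0.005901 × 10.82 = 0.0638 mmol/L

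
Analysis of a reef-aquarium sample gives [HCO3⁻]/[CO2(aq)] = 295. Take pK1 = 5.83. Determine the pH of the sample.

pH = 8.30

From K1 = [H⁺][HCO3⁻]/[CO2(aq)]:  pH = pK1 + log₁₀([HCO3⁻]/[CO2(aq)])
log₁₀(295) = +2.470
pH = 5.83 + (+2.470) = 8.30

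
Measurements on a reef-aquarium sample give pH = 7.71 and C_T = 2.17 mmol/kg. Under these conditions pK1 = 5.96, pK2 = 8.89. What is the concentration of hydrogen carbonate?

[HCO3⁻] = 2.00 mmol/kg

α₁ = 1 / (1 + [H⁺]/K1 + K2/[H⁺]) = 1 / (1 + 10^-1.75 + 10^-1.18)
   = 1 / (1 + 0.017783 + 0.066069) = 1/1.0839 = 0.9226
[HCO3⁻] = α₁ × DIC = 0.9226 × 2.17 = 2.00 mmol/kg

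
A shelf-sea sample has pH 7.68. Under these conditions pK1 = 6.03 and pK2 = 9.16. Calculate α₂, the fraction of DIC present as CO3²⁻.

α₂ = 1 / (1 + [H⁺]/K2 + [H⁺]²/(K1K2)) = 1 / (1 + 10^+1.48 + 10^-0.17)
   = 1 / (1 + 30.200 + 0.67608) = 1/31.876 = 0.03137

α₂ = 0.0314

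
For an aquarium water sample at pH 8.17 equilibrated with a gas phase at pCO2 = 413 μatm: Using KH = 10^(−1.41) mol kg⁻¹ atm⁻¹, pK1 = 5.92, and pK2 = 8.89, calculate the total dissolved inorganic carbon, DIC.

DIC = 3.42 mmol/kg

[CO2*] = KH · pCO2 = 10^(−1.41) × 413×10^-6 = 1.607×10^-5 mol/kg
α₀ = 1/(1 + K1/[H⁺] + K1K2/[H⁺]²) = 1/(1 + 10^+2.25 + 10^+1.53) = 0.004701
DIC = [CO2*]/α₀ = 1.607×10^-5 / 0.004701 = 3.42 mmol/kg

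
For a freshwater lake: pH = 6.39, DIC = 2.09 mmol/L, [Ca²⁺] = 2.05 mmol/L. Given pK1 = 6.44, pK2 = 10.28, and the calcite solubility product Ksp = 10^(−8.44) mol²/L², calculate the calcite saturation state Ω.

α₂ = 1 / (1 + [H⁺]/K2 + [H⁺]²/(K1K2)) = 1 / (1 + 10^+3.89 + 10^+3.94)
   = 1 / (1 + 7762.5 + 8709.6) = 1/1.6473×10^4 = 6.071×10^-5
[CO3²⁻] = α₂ × DIC = 6.071×10^-5 × 2.09 = 0.0001269 mmol/L = 0.1269 μmol/L
Ksp = 10^(−8.44) = 3.631×10^-9
Ω = [Ca²⁺][CO3²⁻]/Ksp = (2.05×10^-3)(1.269×10^-7) / 3.631×10^-9 = 0.0716

Ω = 0.0716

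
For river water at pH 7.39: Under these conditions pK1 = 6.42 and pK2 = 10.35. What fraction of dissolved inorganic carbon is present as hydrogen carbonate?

α₁ = 0.902

α₁ = 1 / (1 + [H⁺]/K1 + K2/[H⁺]) = 1 / (1 + 10^-0.97 + 10^-2.96)
   = 1 / (1 + 0.10715 + 0.0010965) = 1/1.1082 = 0.9023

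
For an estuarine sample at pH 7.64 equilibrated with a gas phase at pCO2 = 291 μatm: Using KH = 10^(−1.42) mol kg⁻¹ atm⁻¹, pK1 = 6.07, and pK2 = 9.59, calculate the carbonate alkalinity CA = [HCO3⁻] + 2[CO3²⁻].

[CO2*] = KH · pCO2 = 10^(−1.42) × 291×10^-6 = 1.106×10^-5 mol/kg
α₀ = 1/(1 + K1/[H⁺] + K1K2/[H⁺]²) = 1/(1 + 10^+1.57 + 10^-0.38) = 0.02593
DIC = [CO2*]/α₀ = 1.106×10^-5 / 0.02593 = 0.4267 mmol/kg
CA = (α₁ + 2α₂)·DIC = (0.9633 + 2×0.01081) × 0.4267 = 0.420 mmol/kg

CA = 0.420 mmol/kg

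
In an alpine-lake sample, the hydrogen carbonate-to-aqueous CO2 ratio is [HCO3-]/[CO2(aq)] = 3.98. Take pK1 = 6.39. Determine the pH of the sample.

From K1 = [H⁺][HCO3-]/[CO2(aq)]:  pH = pK1 + log₁₀([HCO3-]/[CO2(aq)])
log₁₀(3.98) = +0.600
pH = 6.39 + (+0.600) = 6.99

pH = 6.99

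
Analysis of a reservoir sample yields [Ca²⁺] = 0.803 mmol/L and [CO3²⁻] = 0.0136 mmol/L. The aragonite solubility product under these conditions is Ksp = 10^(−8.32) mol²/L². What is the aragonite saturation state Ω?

Ω = 2.28

Ksp = 10^(−8.32) = 4.786×10^-9
Ω = [Ca²⁺][CO3²⁻]/Ksp = (0.803×10^-3)(0.0136×10^-3) / 4.786×10^-9 = 2.28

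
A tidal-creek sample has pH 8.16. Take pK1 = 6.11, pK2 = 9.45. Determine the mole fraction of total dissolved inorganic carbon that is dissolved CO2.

α₀ = 0.00841

α₀ = 1 / (1 + K1/[H⁺] + K1K2/[H⁺]²) = 1 / (1 + 10^+2.05 + 10^+0.76)
   = 1 / (1 + 112.20 + 5.7544) = 1/118.96 = 0.008406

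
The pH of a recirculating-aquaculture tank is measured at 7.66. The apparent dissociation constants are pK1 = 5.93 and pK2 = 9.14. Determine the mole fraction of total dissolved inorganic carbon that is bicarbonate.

α₁ = 1 / (1 + [H⁺]/K1 + K2/[H⁺]) = 1 / (1 + 10^-1.73 + 10^-1.48)
   = 1 / (1 + 0.018621 + 0.033113) = 1/1.0517 = 0.9508

α₁ = 0.951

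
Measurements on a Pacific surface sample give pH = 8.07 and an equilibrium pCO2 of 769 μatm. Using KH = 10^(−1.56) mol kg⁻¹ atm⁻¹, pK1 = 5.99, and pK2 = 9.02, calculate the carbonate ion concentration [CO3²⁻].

[CO3²⁻] = 0.286 mmol/kg

[CO2*] = KH · pCO2 = 10^(−1.56) × 769×10^-6 = 2.118×10^-5 mol/kg
α₀ = 1/(1 + K1/[H⁺] + K1K2/[H⁺]²) = 1/(1 + 10^+2.08 + 10^+1.13) = 0.007423
DIC = [CO2*]/α₀ = 2.118×10^-5 / 0.007423 = 2.853 mmol/kg
[CO3²⁻] = α₂·DIC; α₂ = 0.1001, so [CO3²⁻] = 0.1001 × 2.853 = 0.286 mmol/kg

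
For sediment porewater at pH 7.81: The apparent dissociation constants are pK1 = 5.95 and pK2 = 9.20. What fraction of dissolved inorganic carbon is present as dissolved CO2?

α₀ = 0.0131

α₀ = 1 / (1 + K1/[H⁺] + K1K2/[H⁺]²) = 1 / (1 + 10^+1.86 + 10^+0.47)
   = 1 / (1 + 72.444 + 2.9512) = 1/76.395 = 0.01309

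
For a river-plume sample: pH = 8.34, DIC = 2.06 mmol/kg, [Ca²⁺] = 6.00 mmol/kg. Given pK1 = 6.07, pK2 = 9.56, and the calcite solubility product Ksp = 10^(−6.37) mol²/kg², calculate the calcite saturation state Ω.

Ω = 1.64

α₂ = 1 / (1 + [H⁺]/K2 + [H⁺]²/(K1K2)) = 1 / (1 + 10^+1.22 + 10^-1.05)
   = 1 / (1 + 16.596 + 0.089125) = 1/17.685 = 0.05655
[CO3²⁻] = α₂ × DIC = 0.05655 × 2.06 = 0.1165 mmol/kg
Ksp = 10^(−6.37) = 4.266×10^-7
Ω = [Ca²⁺][CO3²⁻]/Ksp = (6.00×10^-3)(1.165×10^-4) / 4.266×10^-7 = 1.64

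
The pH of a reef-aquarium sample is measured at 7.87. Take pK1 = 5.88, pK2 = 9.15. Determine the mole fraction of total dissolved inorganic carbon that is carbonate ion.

α₂ = 1 / (1 + [H⁺]/K2 + [H⁺]²/(K1K2)) = 1 / (1 + 10^+1.28 + 10^-0.71)
   = 1 / (1 + 19.055 + 0.19498) = 1/20.250 = 0.04938

α₂ = 0.0494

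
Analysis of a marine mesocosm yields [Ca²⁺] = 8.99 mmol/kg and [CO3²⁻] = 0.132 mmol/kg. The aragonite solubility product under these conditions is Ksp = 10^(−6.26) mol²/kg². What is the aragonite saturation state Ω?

Ω = 2.16

Ksp = 10^(−6.26) = 5.495×10^-7
Ω = [Ca²⁺][CO3²⁻]/Ksp = (8.99×10^-3)(0.132×10^-3) / 5.495×10^-7 = 2.16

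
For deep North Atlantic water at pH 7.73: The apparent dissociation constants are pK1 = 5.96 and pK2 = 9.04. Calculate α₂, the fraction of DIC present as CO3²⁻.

α₂ = 1 / (1 + [H⁺]/K2 + [H⁺]²/(K1K2)) = 1 / (1 + 10^+1.31 + 10^-0.46)
   = 1 / (1 + 20.417 + 0.34674) = 1/21.764 = 0.04595

α₂ = 0.0459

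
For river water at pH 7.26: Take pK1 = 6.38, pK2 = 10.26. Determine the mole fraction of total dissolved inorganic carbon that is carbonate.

α₂ = 0.000883

α₂ = 1 / (1 + [H⁺]/K2 + [H⁺]²/(K1K2)) = 1 / (1 + 10^+3.00 + 10^+2.12)
   = 1 / (1 + 1000.0 + 131.83) = 1/1132.8 = 0.0008827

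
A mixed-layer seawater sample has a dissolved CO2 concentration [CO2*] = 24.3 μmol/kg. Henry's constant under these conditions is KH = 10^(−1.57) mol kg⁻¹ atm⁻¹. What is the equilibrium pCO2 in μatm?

KH = 10^(−1.57) = 2.692×10^-2 mol kg⁻¹ atm⁻¹
pCO2 = [CO2*]/KH = 24.3×10^-6 / 2.692×10^-2 = 9.03×10^-4 atm = 903 μatm

pCO2 = 903 μatm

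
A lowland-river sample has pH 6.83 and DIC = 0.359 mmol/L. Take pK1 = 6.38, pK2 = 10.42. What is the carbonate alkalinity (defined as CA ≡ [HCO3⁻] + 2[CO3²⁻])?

CA = 0.265 mmol/L

CA = [HCO3⁻] + 2[CO3²⁻] = (α₁ + 2α₂)·DIC
At pH 6.83: [H⁺]/K1 = 10^-0.45 = 0.35481, K2/[H⁺] = 10^-3.59 = 0.00025704
α₁ = 1/(1 + 0.35481 + 0.00025704) = 1/1.3551 = 0.7380; α₂ = α₁·K2/[H⁺] = 0.0001897
α₁ + 2α₂ = 0.7383
CA = 0.7383 × 0.359 = 0.265 mmol/L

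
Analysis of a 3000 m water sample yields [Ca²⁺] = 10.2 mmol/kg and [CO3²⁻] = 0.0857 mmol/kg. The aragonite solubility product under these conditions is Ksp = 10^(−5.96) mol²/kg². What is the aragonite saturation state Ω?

Ω = 0.797

Ksp = 10^(−5.96) = 1.096×10^-6
Ω = [Ca²⁺][CO3²⁻]/Ksp = (10.2×10^-3)(0.0857×10^-3) / 1.096×10^-6 = 0.797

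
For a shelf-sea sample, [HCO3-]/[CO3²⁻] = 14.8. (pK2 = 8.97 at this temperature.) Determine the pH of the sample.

From K2 = [H⁺][CO3²⁻]/[HCO3-]:  pH = pK2 − log₁₀([HCO3-]/[CO3²⁻])
log₁₀(14.8) = +1.170
pH = 8.97 − (+1.170) = 7.80

pH = 7.80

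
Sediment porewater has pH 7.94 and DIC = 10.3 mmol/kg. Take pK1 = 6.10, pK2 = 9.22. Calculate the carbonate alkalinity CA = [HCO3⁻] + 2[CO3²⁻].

CA = [HCO3⁻] + 2[CO3²⁻] = (α₁ + 2α₂)·DIC
At pH 7.94: [H⁺]/K1 = 10^-1.84 = 0.014454, K2/[H⁺] = 10^-1.28 = 0.052481
α₁ = 1/(1 + 0.014454 + 0.052481) = 1/1.0669 = 0.9373; α₂ = α₁·K2/[H⁺] = 0.04919
α₁ + 2α₂ = 1.0356
CA = 1.0356 × 10.3 = 10.7 mmol/kg

CA = 10.7 mmol/kg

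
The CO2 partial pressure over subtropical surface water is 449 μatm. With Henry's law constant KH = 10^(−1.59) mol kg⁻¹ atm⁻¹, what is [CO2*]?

[CO2*] = 11.5 μmol/kg

KH = 10^(−1.59) = 2.570×10^-2 mol kg⁻¹ atm⁻¹
[CO2*] = KH · pCO2 = 2.570×10^-2 × 449×10^-6 atm = 1.15×10^-5 mol/kg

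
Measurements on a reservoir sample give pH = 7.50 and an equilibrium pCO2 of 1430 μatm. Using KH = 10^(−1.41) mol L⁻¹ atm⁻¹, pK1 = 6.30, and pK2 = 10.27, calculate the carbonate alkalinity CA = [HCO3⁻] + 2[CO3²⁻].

CA = 0.885 mmol/L

[CO2*] = KH · pCO2 = 10^(−1.41) × 1430×10^-6 = 5.563×10^-5 mol/L
α₀ = 1/(1 + K1/[H⁺] + K1K2/[H⁺]²) = 1/(1 + 10^+1.20 + 10^-1.57) = 0.05926
DIC = [CO2*]/α₀ = 5.563×10^-5 / 0.05926 = 0.9389 mmol/L
CA = (α₁ + 2α₂)·DIC = (0.9391 + 2×0.001595) × 0.9389 = 0.885 mmol/L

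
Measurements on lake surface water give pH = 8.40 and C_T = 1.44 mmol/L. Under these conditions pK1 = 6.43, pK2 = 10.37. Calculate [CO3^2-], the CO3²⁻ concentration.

α₂ = 1 / (1 + [H⁺]/K2 + [H⁺]²/(K1K2)) = 1 / (1 + 10^+1.97 + 10^-0.00)
   = 1 / (1 + 93.325 + 1.0000) = 1/95.325 = 0.01049
[CO3²⁻] = α₂ × DIC = 0.01049 × 1.44 = 0.0151 mmol/L = 15.1 μmol/L

[CO3²⁻] = 15.1 μmol/L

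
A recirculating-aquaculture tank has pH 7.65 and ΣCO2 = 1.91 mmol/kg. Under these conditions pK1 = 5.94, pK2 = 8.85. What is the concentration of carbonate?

α₂ = 1 / (1 + [H⁺]/K2 + [H⁺]²/(K1K2)) = 1 / (1 + 10^+1.20 + 10^-0.51)
   = 1 / (1 + 15.849 + 0.30903) = 1/17.158 = 0.05828
[CO3²⁻] = α₂ × DIC = 0.05828 × 1.91 = 0.111 mmol/kg

[CO3²⁻] = 0.111 mmol/kg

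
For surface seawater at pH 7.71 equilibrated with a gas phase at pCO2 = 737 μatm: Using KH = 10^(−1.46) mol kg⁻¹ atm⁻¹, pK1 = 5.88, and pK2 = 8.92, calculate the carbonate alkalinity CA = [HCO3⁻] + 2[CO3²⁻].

[CO2*] = KH · pCO2 = 10^(−1.46) × 737×10^-6 = 2.555×10^-5 mol/kg
α₀ = 1/(1 + K1/[H⁺] + K1K2/[H⁺]²) = 1/(1 + 10^+1.83 + 10^+0.62) = 0.01374
DIC = [CO2*]/α₀ = 2.555×10^-5 / 0.01374 = 1.860 mmol/kg
CA = (α₁ + 2α₂)·DIC = (0.9290 + 2×0.05728) × 1.860 = 1.94 mmol/kg

CA = 1.94 mmol/kg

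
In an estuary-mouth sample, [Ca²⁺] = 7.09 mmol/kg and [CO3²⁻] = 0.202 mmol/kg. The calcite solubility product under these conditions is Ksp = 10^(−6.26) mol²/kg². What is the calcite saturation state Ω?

Ksp = 10^(−6.26) = 5.495×10^-7
Ω = [Ca²⁺][CO3²⁻]/Ksp = (7.09×10^-3)(0.202×10^-3) / 5.495×10^-7 = 2.61

Ω = 2.61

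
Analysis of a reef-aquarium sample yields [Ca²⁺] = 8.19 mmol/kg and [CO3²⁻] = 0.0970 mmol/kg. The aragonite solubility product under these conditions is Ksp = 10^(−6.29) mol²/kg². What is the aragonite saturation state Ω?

Ω = 1.55

Ksp = 10^(−6.29) = 5.129×10^-7
Ω = [Ca²⁺][CO3²⁻]/Ksp = (8.19×10^-3)(0.0970×10^-3) / 5.129×10^-7 = 1.55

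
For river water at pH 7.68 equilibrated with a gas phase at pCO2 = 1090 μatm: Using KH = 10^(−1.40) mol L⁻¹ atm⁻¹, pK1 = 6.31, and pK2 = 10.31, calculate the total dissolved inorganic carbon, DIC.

[CO2*] = KH · pCO2 = 10^(−1.40) × 1090×10^-6 = 4.339×10^-5 mol/L
α₀ = 1/(1 + K1/[H⁺] + K1K2/[H⁺]²) = 1/(1 + 10^+1.37 + 10^-1.26) = 0.04082
DIC = [CO2*]/α₀ = 4.339×10^-5 / 0.04082 = 1.06 mmol/L

DIC = 1.06 mmol/L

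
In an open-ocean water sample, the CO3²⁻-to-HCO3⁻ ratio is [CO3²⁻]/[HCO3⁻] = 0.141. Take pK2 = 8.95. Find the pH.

pH = 8.10

From K2 = [H⁺][CO3²⁻]/[HCO3⁻]:  pH = pK2 + log₁₀([CO3²⁻]/[HCO3⁻])
log₁₀(0.141) = -0.851
pH = 8.95 + (-0.851) = 8.10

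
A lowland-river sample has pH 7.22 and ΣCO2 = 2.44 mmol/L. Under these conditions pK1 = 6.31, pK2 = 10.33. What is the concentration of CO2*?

[CO2*] = 0.267 mmol/L

α₀ = 1 / (1 + K1/[H⁺] + K1K2/[H⁺]²) = 1 / (1 + 10^+0.91 + 10^-2.20)
   = 1 / (1 + 8.1283 + 0.0063096) = 1/9.1346 = 0.1095
[CO2*] = α₀ × DIC = 0.1095 × 2.44 = 0.267 mmol/L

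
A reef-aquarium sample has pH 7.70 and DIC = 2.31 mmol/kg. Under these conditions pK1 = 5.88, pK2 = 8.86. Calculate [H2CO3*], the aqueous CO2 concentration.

α₀ = 1 / (1 + K1/[H⁺] + K1K2/[H⁺]²) = 1 / (1 + 10^+1.82 + 10^+0.66)
   = 1 / (1 + 66.069 + 4.5709) = 1/71.640 = 0.01396
[CO2*] = α₀ × DIC = 0.01396 × 2.31 = 0.0322 mmol/kg

[CO2*] = 0.0322 mmol/kg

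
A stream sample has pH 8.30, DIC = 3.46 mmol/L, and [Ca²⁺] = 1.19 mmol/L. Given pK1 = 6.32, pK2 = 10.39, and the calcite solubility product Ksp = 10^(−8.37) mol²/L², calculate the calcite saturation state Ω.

Ω = 7.70

α₂ = 1 / (1 + [H⁺]/K2 + [H⁺]²/(K1K2)) = 1 / (1 + 10^+2.09 + 10^+0.11)
   = 1 / (1 + 123.03 + 1.2882) = 1/125.32 = 0.007980
[CO3²⁻] = α₂ × DIC = 0.007980 × 3.46 = 0.02761 mmol/L
Ksp = 10^(−8.37) = 4.266×10^-9
Ω = [Ca²⁺][CO3²⁻]/Ksp = (1.19×10^-3)(2.761×10^-5) / 4.266×10^-9 = 7.70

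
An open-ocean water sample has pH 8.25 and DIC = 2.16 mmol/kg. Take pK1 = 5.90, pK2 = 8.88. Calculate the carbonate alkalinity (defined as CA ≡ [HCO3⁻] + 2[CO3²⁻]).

CA = 2.56 mmol/kg

CA = [HCO3⁻] + 2[CO3²⁻] = (α₁ + 2α₂)·DIC
At pH 8.25: [H⁺]/K1 = 10^-2.35 = 0.0044668, K2/[H⁺] = 10^-0.63 = 0.23442
α₁ = 1/(1 + 0.0044668 + 0.23442) = 1/1.2389 = 0.8072; α₂ = α₁·K2/[H⁺] = 0.1892
α₁ + 2α₂ = 1.1856
CA = 1.1856 × 2.16 = 2.56 mmol/kg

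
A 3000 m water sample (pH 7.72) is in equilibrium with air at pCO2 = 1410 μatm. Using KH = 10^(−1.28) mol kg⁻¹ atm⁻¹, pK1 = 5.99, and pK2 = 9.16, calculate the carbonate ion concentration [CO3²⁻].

[CO3²⁻] = 0.144 mmol/kg

[CO2*] = KH · pCO2 = 10^(−1.28) × 1410×10^-6 = 7.400×10^-5 mol/kg
α₀ = 1/(1 + K1/[H⁺] + K1K2/[H⁺]²) = 1/(1 + 10^+1.73 + 10^+0.29) = 0.01765
DIC = [CO2*]/α₀ = 7.400×10^-5 / 0.01765 = 4.192 mmol/kg
[CO3²⁻] = α₂·DIC; α₂ = 0.03442, so [CO3²⁻] = 0.03442 × 4.192 = 0.144 mmol/kg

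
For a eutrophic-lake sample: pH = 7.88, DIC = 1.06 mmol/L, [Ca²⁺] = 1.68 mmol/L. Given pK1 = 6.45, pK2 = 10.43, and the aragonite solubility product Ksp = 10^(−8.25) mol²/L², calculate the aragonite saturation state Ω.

Ω = 0.858

α₂ = 1 / (1 + [H⁺]/K2 + [H⁺]²/(K1K2)) = 1 / (1 + 10^+2.55 + 10^+1.12)
   = 1 / (1 + 354.81 + 13.183) = 1/369.00 = 0.002710
[CO3²⁻] = α₂ × DIC = 0.002710 × 1.06 = 0.002873 mmol/L = 2.873 μmol/L
Ksp = 10^(−8.25) = 5.623×10^-9
Ω = [Ca²⁺][CO3²⁻]/Ksp = (1.68×10^-3)(2.873×10^-6) / 5.623×10^-9 = 0.858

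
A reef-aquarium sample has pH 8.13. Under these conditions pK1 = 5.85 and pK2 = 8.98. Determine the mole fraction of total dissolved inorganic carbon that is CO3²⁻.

α₂ = 0.123

α₂ = 1 / (1 + [H⁺]/K2 + [H⁺]²/(K1K2)) = 1 / (1 + 10^+0.85 + 10^-1.43)
   = 1 / (1 + 7.0795 + 0.037154) = 1/8.1166 = 0.1232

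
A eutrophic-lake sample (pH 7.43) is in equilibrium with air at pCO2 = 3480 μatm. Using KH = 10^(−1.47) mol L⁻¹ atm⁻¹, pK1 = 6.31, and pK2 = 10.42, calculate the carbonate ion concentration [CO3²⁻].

[CO2*] = KH · pCO2 = 10^(−1.47) × 3480×10^-6 = 1.179×10^-4 mol/L
α₀ = 1/(1 + K1/[H⁺] + K1K2/[H⁺]²) = 1/(1 + 10^+1.12 + 10^-1.87) = 0.07044
DIC = [CO2*]/α₀ = 1.179×10^-4 / 0.07044 = 1.674 mmol/L
[CO3²⁻] = α₂·DIC; α₂ = 0.0009502, so [CO3²⁻] = 0.0009502 × 1.674 = 0.00159 mmol/L = 1.59 μmol/L

[CO3²⁻] = 1.59 μmol/L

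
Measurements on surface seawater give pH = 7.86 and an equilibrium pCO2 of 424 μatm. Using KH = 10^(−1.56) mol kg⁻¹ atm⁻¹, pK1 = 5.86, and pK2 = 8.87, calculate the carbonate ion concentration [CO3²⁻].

[CO2*] = KH · pCO2 = 10^(−1.56) × 424×10^-6 = 1.168×10^-5 mol/kg
α₀ = 1/(1 + K1/[H⁺] + K1K2/[H⁺]²) = 1/(1 + 10^+2.00 + 10^+0.99) = 0.009028
DIC = [CO2*]/α₀ = 1.168×10^-5 / 0.009028 = 1.294 mmol/kg
[CO3²⁻] = α₂·DIC; α₂ = 0.08822, so [CO3²⁻] = 0.08822 × 1.294 = 0.114 mmol/kg

[CO3²⁻] = 0.114 mmol/kg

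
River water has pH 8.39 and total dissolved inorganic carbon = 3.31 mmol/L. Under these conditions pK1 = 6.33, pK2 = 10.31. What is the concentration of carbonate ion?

α₂ = 1 / (1 + [H⁺]/K2 + [H⁺]²/(K1K2)) = 1 / (1 + 10^+1.92 + 10^-0.14)
   = 1 / (1 + 83.176 + 0.72444) = 1/84.901 = 0.01178
[CO3²⁻] = α₂ × DIC = 0.01178 × 3.31 = 0.0390 mmol/L

[CO3²⁻] = 0.0390 mmol/L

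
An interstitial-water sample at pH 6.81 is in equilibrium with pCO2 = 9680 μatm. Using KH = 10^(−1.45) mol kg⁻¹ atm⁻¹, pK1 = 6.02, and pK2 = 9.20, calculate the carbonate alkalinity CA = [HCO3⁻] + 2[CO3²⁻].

[CO2*] = KH · pCO2 = 10^(−1.45) × 9680×10^-6 = 3.435×10^-4 mol/kg
α₀ = 1/(1 + K1/[H⁺] + K1K2/[H⁺]²) = 1/(1 + 10^+0.79 + 10^-1.60) = 0.1391
DIC = [CO2*]/α₀ = 3.435×10^-4 / 0.1391 = 2.470 mmol/kg
CA = (α₁ + 2α₂)·DIC = (0.8574 + 2×0.003493) × 2.470 = 2.14 mmol/kg

CA = 2.14 mmol/kg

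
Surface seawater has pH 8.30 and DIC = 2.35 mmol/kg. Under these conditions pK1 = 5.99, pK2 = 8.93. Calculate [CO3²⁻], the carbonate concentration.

α₂ = 1 / (1 + [H⁺]/K2 + [H⁺]²/(K1K2)) = 1 / (1 + 10^+0.63 + 10^-1.68)
   = 1 / (1 + 4.2658 + 0.020893) = 1/5.2867 = 0.1892
[CO3²⁻] = α₂ × DIC = 0.1892 × 2.35 = 0.445 mmol/kg

[CO3²⁻] = 0.445 mmol/kg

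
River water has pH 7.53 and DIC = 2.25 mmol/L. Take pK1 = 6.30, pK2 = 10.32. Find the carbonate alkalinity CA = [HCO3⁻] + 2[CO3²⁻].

CA = [HCO3⁻] + 2[CO3²⁻] = (α₁ + 2α₂)·DIC
At pH 7.53: [H⁺]/K1 = 10^-1.23 = 0.058884, K2/[H⁺] = 10^-2.79 = 0.0016218
α₁ = 1/(1 + 0.058884 + 0.0016218) = 1/1.0605 = 0.9429; α₂ = α₁·K2/[H⁺] = 0.001529
α₁ + 2α₂ = 0.9460
CA = 0.9460 × 2.25 = 2.13 mmol/L

CA = 2.13 mmol/L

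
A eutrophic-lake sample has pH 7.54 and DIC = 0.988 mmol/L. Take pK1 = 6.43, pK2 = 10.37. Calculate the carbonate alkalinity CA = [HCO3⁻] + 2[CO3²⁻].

CA = [HCO3⁻] + 2[CO3²⁻] = (α₁ + 2α₂)·DIC
At pH 7.54: [H⁺]/K1 = 10^-1.11 = 0.077625, K2/[H⁺] = 10^-2.83 = 0.0014791
α₁ = 1/(1 + 0.077625 + 0.0014791) = 1/1.0791 = 0.9267; α₂ = α₁·K2/[H⁺] = 0.001371
α₁ + 2α₂ = 0.9294
CA = 0.9294 × 0.988 = 0.918 mmol/L

CA = 0.918 mmol/L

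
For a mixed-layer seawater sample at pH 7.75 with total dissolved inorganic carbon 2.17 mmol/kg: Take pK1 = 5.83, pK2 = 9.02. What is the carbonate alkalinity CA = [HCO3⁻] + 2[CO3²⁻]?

CA = [HCO3⁻] + 2[CO3²⁻] = (α₁ + 2α₂)·DIC
At pH 7.75: [H⁺]/K1 = 10^-1.92 = 0.012023, K2/[H⁺] = 10^-1.27 = 0.053703
α₁ = 1/(1 + 0.012023 + 0.053703) = 1/1.0657 = 0.9383; α₂ = α₁·K2/[H⁺] = 0.05039
α₁ + 2α₂ = 1.0391
CA = 1.0391 × 2.17 = 2.25 mmol/kg

CA = 2.25 mmol/kg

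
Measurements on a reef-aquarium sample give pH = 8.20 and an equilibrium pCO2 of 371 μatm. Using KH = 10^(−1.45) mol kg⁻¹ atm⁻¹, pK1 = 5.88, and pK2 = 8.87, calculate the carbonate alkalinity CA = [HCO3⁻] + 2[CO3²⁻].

CA = 3.93 mmol/kg

[CO2*] = KH · pCO2 = 10^(−1.45) × 371×10^-6 = 1.316×10^-5 mol/kg
α₀ = 1/(1 + K1/[H⁺] + K1K2/[H⁺]²) = 1/(1 + 10^+2.32 + 10^+1.65) = 0.003928
DIC = [CO2*]/α₀ = 1.316×10^-5 / 0.003928 = 3.351 mmol/kg
CA = (α₁ + 2α₂)·DIC = (0.8206 + 2×0.1754) × 3.351 = 3.93 mmol/kg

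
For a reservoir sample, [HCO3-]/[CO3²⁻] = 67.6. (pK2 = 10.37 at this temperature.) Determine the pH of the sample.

pH = 8.54

From K2 = [H⁺][CO3²⁻]/[HCO3-]:  pH = pK2 − log₁₀([HCO3-]/[CO3²⁻])
log₁₀(67.6) = +1.830
pH = 10.37 − (+1.830) = 8.54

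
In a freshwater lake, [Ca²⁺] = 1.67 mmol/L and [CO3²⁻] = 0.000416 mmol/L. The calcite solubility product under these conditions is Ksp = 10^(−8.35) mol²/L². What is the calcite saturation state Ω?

Ksp = 10^(−8.35) = 4.467×10^-9
Ω = [Ca²⁺][CO3²⁻]/Ksp = (1.67×10^-3)(0.000416×10^-3) / 4.467×10^-9 = 0.156

Ω = 0.156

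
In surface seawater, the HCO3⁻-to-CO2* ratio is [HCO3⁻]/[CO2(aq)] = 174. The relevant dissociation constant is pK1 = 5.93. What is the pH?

pH = 8.17

From K1 = [H⁺][HCO3⁻]/[CO2(aq)]:  pH = pK1 + log₁₀([HCO3⁻]/[CO2(aq)])
log₁₀(174) = +2.241
pH = 5.93 + (+2.241) = 8.17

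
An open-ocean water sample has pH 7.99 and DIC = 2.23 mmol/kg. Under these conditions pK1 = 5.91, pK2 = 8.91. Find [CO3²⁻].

[CO3²⁻] = 0.238 mmol/kg

α₂ = 1 / (1 + [H⁺]/K2 + [H⁺]²/(K1K2)) = 1 / (1 + 10^+0.92 + 10^-1.16)
   = 1 / (1 + 8.3176 + 0.069183) = 1/9.3868 = 0.1065
[CO3²⁻] = α₂ × DIC = 0.1065 × 2.23 = 0.238 mmol/kg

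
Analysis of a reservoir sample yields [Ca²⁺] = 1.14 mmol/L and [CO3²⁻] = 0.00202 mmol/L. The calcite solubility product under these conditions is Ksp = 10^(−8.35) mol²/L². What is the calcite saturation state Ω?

Ω = 0.516

Ksp = 10^(−8.35) = 4.467×10^-9
Ω = [Ca²⁺][CO3²⁻]/Ksp = (1.14×10^-3)(0.00202×10^-3) / 4.467×10^-9 = 0.516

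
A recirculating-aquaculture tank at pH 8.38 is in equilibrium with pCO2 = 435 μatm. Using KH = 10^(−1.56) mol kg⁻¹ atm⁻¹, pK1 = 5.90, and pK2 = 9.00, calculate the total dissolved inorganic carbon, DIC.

[CO2*] = KH · pCO2 = 10^(−1.56) × 435×10^-6 = 1.198×10^-5 mol/kg
α₀ = 1/(1 + K1/[H⁺] + K1K2/[H⁺]²) = 1/(1 + 10^+2.48 + 10^+1.86) = 0.002664
DIC = [CO2*]/α₀ = 1.198×10^-5 / 0.002664 = 4.50 mmol/kg

DIC = 4.50 mmol/kg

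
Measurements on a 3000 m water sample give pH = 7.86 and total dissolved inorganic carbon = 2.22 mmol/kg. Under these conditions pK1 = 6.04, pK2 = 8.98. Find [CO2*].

α₀ = 1 / (1 + K1/[H⁺] + K1K2/[H⁺]²) = 1 / (1 + 10^+1.82 + 10^+0.70)
   = 1 / (1 + 66.069 + 5.0119) = 1/72.081 = 0.01387
[CO2*] = α₀ × DIC = 0.01387 × 2.22 = 0.0308 mmol/kg

[CO2*] = 0.0308 mmol/kg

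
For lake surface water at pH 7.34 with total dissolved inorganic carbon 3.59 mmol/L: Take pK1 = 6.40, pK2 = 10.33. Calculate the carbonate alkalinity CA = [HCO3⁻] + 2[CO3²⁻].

CA = [HCO3⁻] + 2[CO3²⁻] = (α₁ + 2α₂)·DIC
At pH 7.34: [H⁺]/K1 = 10^-0.94 = 0.11482, K2/[H⁺] = 10^-2.99 = 0.0010233
α₁ = 1/(1 + 0.11482 + 0.0010233) = 1/1.1158 = 0.8962; α₂ = α₁·K2/[H⁺] = 0.0009171
α₁ + 2α₂ = 0.8980
CA = 0.8980 × 3.59 = 3.22 mmol/L

CA = 3.22 mmol/L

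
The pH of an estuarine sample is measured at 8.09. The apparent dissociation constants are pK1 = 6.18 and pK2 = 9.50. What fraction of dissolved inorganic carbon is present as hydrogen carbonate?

α₁ = 0.951

α₁ = 1 / (1 + [H⁺]/K1 + K2/[H⁺]) = 1 / (1 + 10^-1.91 + 10^-1.41)
   = 1 / (1 + 0.012303 + 0.038905) = 1/1.0512 = 0.9513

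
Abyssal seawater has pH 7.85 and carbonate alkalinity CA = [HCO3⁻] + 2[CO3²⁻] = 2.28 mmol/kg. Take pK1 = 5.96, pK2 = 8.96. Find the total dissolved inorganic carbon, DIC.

CA = [HCO3⁻] + 2[CO3²⁻] = (α₁ + 2α₂)·DIC
At pH 7.85: [H⁺]/K1 = 10^-1.89 = 0.012882, K2/[H⁺] = 10^-1.11 = 0.077625
α₁ = 1/(1 + 0.012882 + 0.077625) = 1/1.0905 = 0.9170; α₂ = α₁·K2/[H⁺] = 0.07118
α₁ + 2α₂ = 1.0594
DIC = CA / (α₁ + 2α₂) = 2.28 / 1.0594 = 2.15 mmol/kg

DIC = 2.15 mmol/kg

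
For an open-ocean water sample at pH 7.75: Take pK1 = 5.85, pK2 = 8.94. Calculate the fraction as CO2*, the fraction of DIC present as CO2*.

α₀ = 0.0117

α₀ = 1 / (1 + K1/[H⁺] + K1K2/[H⁺]²) = 1 / (1 + 10^+1.90 + 10^+0.71)
   = 1 / (1 + 79.433 + 5.1286) = 1/85.561 = 0.01169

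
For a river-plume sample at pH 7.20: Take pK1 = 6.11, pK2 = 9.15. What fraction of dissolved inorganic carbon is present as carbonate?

α₂ = 1 / (1 + [H⁺]/K2 + [H⁺]²/(K1K2)) = 1 / (1 + 10^+1.95 + 10^+0.86)
   = 1 / (1 + 89.125 + 7.2444) = 1/97.369 = 0.01027

α₂ = 0.0103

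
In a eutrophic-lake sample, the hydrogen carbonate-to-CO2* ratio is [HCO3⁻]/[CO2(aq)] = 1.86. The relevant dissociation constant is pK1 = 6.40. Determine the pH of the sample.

pH = 6.67

From K1 = [H⁺][HCO3⁻]/[CO2(aq)]:  pH = pK1 + log₁₀([HCO3⁻]/[CO2(aq)])
log₁₀(1.86) = +0.270
pH = 6.40 + (+0.270) = 6.67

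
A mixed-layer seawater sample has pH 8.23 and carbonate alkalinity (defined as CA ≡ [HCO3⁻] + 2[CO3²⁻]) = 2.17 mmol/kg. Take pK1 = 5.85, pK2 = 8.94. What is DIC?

DIC = 1.87 mmol/kg

CA = [HCO3⁻] + 2[CO3²⁻] = (α₁ + 2α₂)·DIC
At pH 8.23: [H⁺]/K1 = 10^-2.38 = 0.0041687, K2/[H⁺] = 10^-0.71 = 0.19498
α₁ = 1/(1 + 0.0041687 + 0.19498) = 1/1.1992 = 0.8339; α₂ = α₁·K2/[H⁺] = 0.1626
α₁ + 2α₂ = 1.1591
DIC = CA / (α₁ + 2α₂) = 2.17 / 1.1591 = 1.87 mmol/kg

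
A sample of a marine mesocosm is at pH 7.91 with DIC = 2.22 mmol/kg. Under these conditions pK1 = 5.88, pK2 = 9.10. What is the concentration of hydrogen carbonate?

[HCO3⁻] = 2.07 mmol/kg

α₁ = 1 / (1 + [H⁺]/K1 + K2/[H⁺]) = 1 / (1 + 10^-2.03 + 10^-1.19)
   = 1 / (1 + 0.0093325 + 0.064565) = 1/1.0739 = 0.9312
[HCO3⁻] = α₁ × DIC = 0.9312 × 2.22 = 2.07 mmol/kg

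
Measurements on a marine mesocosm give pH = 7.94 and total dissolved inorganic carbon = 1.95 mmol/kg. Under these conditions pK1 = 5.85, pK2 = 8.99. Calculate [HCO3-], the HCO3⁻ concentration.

[HCO3⁻] = 1.78 mmol/kg

α₁ = 1 / (1 + [H⁺]/K1 + K2/[H⁺]) = 1 / (1 + 10^-2.09 + 10^-1.05)
   = 1 / (1 + 0.0081283 + 0.089125) = 1/1.0973 = 0.9114
[HCO3⁻] = α₁ × DIC = 0.9114 × 1.95 = 1.78 mmol/kg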